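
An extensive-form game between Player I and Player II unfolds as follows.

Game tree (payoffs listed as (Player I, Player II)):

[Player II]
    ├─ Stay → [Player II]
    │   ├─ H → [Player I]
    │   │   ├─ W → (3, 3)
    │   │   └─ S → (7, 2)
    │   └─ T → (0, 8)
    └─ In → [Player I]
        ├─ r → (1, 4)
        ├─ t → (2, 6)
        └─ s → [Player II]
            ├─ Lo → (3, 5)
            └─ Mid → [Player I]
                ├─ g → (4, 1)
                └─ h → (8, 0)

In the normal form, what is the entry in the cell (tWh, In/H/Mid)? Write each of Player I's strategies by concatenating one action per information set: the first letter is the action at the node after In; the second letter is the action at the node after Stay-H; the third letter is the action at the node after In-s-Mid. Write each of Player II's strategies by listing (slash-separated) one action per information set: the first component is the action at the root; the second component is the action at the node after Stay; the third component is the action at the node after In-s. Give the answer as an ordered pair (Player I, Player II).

Trace the play path from the root:
  Player II plays In
  Player I plays t at [In]
→ terminal payoff (2, 6).
(Player I's choice at the node after Stay-H is never reached on this path, so it doesn't affect the outcome.)

(2, 6)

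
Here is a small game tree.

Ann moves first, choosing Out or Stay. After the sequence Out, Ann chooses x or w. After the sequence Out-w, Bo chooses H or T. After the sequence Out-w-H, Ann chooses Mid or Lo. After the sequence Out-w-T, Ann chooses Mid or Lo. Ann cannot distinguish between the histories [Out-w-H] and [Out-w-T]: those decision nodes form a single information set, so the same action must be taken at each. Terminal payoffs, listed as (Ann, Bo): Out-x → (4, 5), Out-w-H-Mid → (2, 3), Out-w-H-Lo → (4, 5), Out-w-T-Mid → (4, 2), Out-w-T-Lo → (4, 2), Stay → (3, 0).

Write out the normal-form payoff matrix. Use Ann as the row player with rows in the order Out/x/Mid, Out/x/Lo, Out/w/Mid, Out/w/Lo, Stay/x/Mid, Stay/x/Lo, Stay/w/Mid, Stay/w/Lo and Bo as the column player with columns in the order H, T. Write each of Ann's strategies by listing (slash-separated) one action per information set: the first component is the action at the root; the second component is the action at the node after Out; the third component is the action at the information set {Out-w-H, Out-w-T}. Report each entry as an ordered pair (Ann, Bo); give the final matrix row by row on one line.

Out/x/Mid: (4,5) (4,5) | Out/x/Lo: (4,5) (4,5) | Out/w/Mid: (2,3) (4,2) | Out/w/Lo: (4,5) (4,2) | Stay/x/Mid: (3,0) (3,0) | Stay/x/Lo: (3,0) (3,0) | Stay/w/Mid: (3,0) (3,0) | Stay/w/Lo: (3,0) (3,0)

                  H        T
 Out/x/Mid    (4,5)    (4,5)
  Out/x/Lo    (4,5)    (4,5)
 Out/w/Mid    (2,3)    (4,2)
  Out/w/Lo    (4,5)    (4,2)
Stay/x/Mid    (3,0)    (3,0)
 Stay/x/Lo    (3,0)    (3,0)
Stay/w/Mid    (3,0)    (3,0)
 Stay/w/Lo    (3,0)    (3,0)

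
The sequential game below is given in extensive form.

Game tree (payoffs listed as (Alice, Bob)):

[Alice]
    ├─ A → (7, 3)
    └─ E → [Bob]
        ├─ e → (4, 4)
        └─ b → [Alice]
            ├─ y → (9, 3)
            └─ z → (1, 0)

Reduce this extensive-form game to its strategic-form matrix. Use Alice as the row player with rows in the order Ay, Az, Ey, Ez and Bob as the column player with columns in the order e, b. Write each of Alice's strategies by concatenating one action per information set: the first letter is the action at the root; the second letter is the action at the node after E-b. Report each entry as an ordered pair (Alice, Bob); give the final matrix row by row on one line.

Row Ay: e→(7,3), b→(7,3)
Row Az: e→(7,3), b→(7,3)
Row Ey: e→(4,4), b→(9,3)
Row Ez: e→(4,4), b→(1,0)

Ay: (7,3) (7,3) | Az: (7,3) (7,3) | Ey: (4,4) (9,3) | Ez: (4,4) (1,0)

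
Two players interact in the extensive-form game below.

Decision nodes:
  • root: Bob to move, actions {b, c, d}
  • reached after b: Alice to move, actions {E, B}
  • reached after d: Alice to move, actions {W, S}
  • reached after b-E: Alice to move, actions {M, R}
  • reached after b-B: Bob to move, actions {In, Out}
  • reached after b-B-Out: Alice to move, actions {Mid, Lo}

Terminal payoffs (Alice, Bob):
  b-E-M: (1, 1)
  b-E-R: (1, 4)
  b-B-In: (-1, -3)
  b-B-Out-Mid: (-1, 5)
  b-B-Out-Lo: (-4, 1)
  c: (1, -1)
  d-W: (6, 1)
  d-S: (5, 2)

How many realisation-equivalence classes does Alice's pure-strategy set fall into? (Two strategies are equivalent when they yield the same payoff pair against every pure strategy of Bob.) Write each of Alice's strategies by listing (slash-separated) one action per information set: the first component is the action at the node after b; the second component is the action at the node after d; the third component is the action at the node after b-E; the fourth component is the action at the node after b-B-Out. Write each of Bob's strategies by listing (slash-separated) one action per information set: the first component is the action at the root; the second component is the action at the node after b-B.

8

Alice has 16 pure strategies: E/W/M/Mid, E/W/M/Lo, E/W/R/Mid, E/W/R/Lo, E/S/M/Mid, E/S/M/Lo, E/S/R/Mid, E/S/R/Lo, B/W/M/Mid, B/W/M/Lo, B/W/R/Mid, B/W/R/Lo, B/S/M/Mid, B/S/M/Lo, B/S/R/Mid, B/S/R/Lo. Columns: b/In, b/Out, c/In, c/Out, d/In, d/Out.
{E/W/M/Mid, E/W/M/Lo} → row (1,1) (1,1) (1,-1) (1,-1) (6,1) (6,1)
{E/W/R/Mid, E/W/R/Lo} → row (1,4) (1,4) (1,-1) (1,-1) (6,1) (6,1)
{E/S/M/Mid, E/S/M/Lo} → row (1,1) (1,1) (1,-1) (1,-1) (5,2) (5,2)
{E/S/R/Mid, E/S/R/Lo} → row (1,4) (1,4) (1,-1) (1,-1) (5,2) (5,2)
{B/W/M/Mid, B/W/R/Mid} → row (-1,-3) (-1,5) (1,-1) (1,-1) (6,1) (6,1)
{B/W/M/Lo, B/W/R/Lo} → row (-1,-3) (-4,1) (1,-1) (1,-1) (6,1) (6,1)
{B/S/M/Mid, B/S/R/Mid} → row (-1,-3) (-1,5) (1,-1) (1,-1) (5,2) (5,2)
{B/S/M/Lo, B/S/R/Lo} → row (-1,-3) (-4,1) (1,-1) (1,-1) (5,2) (5,2)
That's 8 distinct rows out of 16 strategies.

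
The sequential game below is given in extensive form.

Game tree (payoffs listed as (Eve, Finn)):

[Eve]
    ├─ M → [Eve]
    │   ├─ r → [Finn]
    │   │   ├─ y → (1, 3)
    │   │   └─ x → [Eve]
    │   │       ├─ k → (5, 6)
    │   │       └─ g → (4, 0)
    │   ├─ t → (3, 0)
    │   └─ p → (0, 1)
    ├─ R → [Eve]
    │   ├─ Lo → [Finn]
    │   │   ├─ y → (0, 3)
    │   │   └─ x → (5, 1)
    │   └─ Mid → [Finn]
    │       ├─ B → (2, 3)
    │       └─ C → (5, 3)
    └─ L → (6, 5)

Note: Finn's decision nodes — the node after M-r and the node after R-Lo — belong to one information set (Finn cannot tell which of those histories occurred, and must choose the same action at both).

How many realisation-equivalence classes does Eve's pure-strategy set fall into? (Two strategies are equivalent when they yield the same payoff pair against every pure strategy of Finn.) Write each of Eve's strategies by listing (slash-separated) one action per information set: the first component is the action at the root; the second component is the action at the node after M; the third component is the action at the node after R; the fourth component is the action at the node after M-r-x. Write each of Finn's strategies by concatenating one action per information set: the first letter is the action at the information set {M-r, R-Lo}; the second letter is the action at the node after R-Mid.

Eve has 36 pure strategies: M/r/Lo/k, M/r/Lo/g, M/r/Mid/k, M/r/Mid/g, M/t/Lo/k, M/t/Lo/g, M/t/Mid/k, M/t/Mid/g, M/p/Lo/k, M/p/Lo/g, M/p/Mid/k, M/p/Mid/g, R/r/Lo/k, R/r/Lo/g, R/r/Mid/k, R/r/Mid/g, R/t/Lo/k, R/t/Lo/g, R/t/Mid/k, R/t/Mid/g, R/p/Lo/k, R/p/Lo/g, R/p/Mid/k, R/p/Mid/g, L/r/Lo/k, L/r/Lo/g, L/r/Mid/k, L/r/Mid/g, L/t/Lo/k, L/t/Lo/g, L/t/Mid/k, L/t/Mid/g, L/p/Lo/k, L/p/Lo/g, L/p/Mid/k, L/p/Mid/g. Columns: yB, yC, xB, xC.
{M/r/Lo/k, M/r/Mid/k} → row (1,3) (1,3) (5,6) (5,6)
{M/r/Lo/g, M/r/Mid/g} → row (1,3) (1,3) (4,0) (4,0)
{M/t/Lo/k, M/t/Lo/g, M/t/Mid/k, M/t/Mid/g} → row (3,0) (3,0) (3,0) (3,0)
{M/p/Lo/k, M/p/Lo/g, M/p/Mid/k, M/p/Mid/g} → row (0,1) (0,1) (0,1) (0,1)
{R/r/Lo/k, R/r/Lo/g, R/t/Lo/k, R/t/Lo/g, R/p/Lo/k, R/p/Lo/g} → row (0,3) (0,3) (5,1) (5,1)
{R/r/Mid/k, R/r/Mid/g, R/t/Mid/k, R/t/Mid/g, R/p/Mid/k, R/p/Mid/g} → row (2,3) (5,3) (2,3) (5,3)
{L/r/Lo/k, L/r/Lo/g, L/r/Mid/k, L/r/Mid/g, L/t/Lo/k, L/t/Lo/g, L/t/Mid/k, L/t/Mid/g, L/p/Lo/k, L/p/Lo/g, L/p/Mid/k, L/p/Mid/g} → row (6,5) (6,5) (6,5) (6,5)
That's 7 distinct rows out of 36 strategies.

7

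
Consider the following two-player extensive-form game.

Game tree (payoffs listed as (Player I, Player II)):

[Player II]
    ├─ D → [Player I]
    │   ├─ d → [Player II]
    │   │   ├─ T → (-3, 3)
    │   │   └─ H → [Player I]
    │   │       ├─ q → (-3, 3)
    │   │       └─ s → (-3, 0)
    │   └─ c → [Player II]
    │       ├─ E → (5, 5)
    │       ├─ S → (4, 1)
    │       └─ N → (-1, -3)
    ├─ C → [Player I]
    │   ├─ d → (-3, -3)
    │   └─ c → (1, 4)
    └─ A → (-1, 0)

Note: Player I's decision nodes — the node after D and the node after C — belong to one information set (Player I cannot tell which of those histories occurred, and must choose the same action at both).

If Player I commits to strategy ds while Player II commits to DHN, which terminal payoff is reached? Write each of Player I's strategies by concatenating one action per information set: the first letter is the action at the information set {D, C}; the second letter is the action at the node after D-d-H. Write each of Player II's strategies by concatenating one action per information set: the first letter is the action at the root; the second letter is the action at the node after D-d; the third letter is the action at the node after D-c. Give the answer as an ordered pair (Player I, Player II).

Trace the play path from the root:
  Player II plays D
  Player I plays d at [D]
  Player II plays H at [D-d]
  Player I plays s at [D-d-H]
→ terminal payoff (-3, 0).
(Player II's choice at the node after D-c is never reached on this path, so it doesn't affect the outcome.)

(-3, 0)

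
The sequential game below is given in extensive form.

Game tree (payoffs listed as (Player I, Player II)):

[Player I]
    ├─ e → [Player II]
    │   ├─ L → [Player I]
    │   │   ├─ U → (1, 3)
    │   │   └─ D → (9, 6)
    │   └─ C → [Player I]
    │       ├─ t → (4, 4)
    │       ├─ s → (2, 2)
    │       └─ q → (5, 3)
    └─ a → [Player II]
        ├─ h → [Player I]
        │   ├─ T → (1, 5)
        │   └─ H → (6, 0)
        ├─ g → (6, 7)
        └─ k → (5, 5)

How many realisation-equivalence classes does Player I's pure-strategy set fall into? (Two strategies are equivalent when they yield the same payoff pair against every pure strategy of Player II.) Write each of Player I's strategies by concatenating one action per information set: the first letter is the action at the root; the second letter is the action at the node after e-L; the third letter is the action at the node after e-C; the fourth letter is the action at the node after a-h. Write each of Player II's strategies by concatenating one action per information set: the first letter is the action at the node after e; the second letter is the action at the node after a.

8

Player I has 24 pure strategies: eUtT, eUtH, eUsT, eUsH, eUqT, eUqH, eDtT, eDtH, eDsT, eDsH, eDqT, eDqH, aUtT, aUtH, aUsT, aUsH, aUqT, aUqH, aDtT, aDtH, aDsT, aDsH, aDqT, aDqH. Columns: Lh, Lg, Lk, Ch, Cg, Ck.
{eUtT, eUtH} → row (1,3) (1,3) (1,3) (4,4) (4,4) (4,4)
{eUsT, eUsH} → row (1,3) (1,3) (1,3) (2,2) (2,2) (2,2)
{eUqT, eUqH} → row (1,3) (1,3) (1,3) (5,3) (5,3) (5,3)
{eDtT, eDtH} → row (9,6) (9,6) (9,6) (4,4) (4,4) (4,4)
{eDsT, eDsH} → row (9,6) (9,6) (9,6) (2,2) (2,2) (2,2)
{eDqT, eDqH} → row (9,6) (9,6) (9,6) (5,3) (5,3) (5,3)
{aUtT, aUsT, aUqT, aDtT, aDsT, aDqT} → row (1,5) (6,7) (5,5) (1,5) (6,7) (5,5)
{aUtH, aUsH, aUqH, aDtH, aDsH, aDqH} → row (6,0) (6,7) (5,5) (6,0) (6,7) (5,5)
That's 8 distinct rows out of 24 strategies.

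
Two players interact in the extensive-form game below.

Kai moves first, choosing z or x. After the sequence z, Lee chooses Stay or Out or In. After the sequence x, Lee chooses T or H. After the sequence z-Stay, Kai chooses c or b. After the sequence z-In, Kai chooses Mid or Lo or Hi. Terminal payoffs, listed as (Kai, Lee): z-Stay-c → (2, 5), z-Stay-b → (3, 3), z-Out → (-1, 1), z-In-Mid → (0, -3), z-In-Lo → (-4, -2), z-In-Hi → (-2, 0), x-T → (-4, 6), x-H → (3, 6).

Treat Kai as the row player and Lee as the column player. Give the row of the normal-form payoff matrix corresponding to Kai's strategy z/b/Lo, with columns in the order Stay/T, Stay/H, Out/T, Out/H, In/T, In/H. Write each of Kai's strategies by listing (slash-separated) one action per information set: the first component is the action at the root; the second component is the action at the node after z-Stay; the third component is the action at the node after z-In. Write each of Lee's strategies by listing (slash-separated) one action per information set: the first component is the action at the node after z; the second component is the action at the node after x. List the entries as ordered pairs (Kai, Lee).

(3,3) (3,3) (-1,1) (-1,1) (-4,-2) (-4,-2)

vs Stay/T: Kai plays z → Lee plays Stay at [z] → Kai plays b at [z-Stay] → (3, 3)
vs Stay/H: Kai plays z → Lee plays Stay at [z] → Kai plays b at [z-Stay] → (3, 3)
vs Out/T: Kai plays z → Lee plays Out at [z] → (-1, 1)
vs Out/H: Kai plays z → Lee plays Out at [z] → (-1, 1)
vs In/T: Kai plays z → Lee plays In at [z] → Kai plays Lo at [z-In] → (-4, -2)
vs In/H: Kai plays z → Lee plays In at [z] → Kai plays Lo at [z-In] → (-4, -2)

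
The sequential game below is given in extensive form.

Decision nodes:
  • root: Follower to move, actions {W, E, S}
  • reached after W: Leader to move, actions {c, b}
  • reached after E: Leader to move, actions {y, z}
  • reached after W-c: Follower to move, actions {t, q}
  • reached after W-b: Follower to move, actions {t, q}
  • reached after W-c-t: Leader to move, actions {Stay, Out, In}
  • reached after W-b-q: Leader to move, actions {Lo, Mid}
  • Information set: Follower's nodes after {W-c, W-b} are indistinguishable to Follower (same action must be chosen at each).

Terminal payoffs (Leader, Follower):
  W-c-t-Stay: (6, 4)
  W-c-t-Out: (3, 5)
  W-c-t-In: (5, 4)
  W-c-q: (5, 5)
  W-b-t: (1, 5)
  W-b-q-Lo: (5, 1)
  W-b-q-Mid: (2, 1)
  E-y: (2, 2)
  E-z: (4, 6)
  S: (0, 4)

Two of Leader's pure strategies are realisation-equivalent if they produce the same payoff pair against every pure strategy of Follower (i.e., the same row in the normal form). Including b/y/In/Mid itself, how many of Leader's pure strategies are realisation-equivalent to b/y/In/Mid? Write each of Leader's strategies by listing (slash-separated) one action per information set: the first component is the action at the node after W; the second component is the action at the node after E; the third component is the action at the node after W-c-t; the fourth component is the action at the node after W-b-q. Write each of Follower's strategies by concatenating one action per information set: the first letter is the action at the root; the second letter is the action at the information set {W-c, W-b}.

3

Row for b/y/In/Mid (columns Wt, Wq, Et, Eq, St, Sq): (1,5) (2,1) (2,2) (2,2) (0,4) (0,4).
Under b/y/In/Mid, Leader's choice at the node after W-c-t can never be reached regardless of what Follower does, so varying those choices leaves every outcome unchanged.
Holding the reachable choices fixed and varying the unreachable one freely already gives 3 equivalent strategies.
No other strategy reproduces this row, so those 3 are the full class: b/y/Stay/Mid, b/y/Out/Mid, b/y/In/Mid.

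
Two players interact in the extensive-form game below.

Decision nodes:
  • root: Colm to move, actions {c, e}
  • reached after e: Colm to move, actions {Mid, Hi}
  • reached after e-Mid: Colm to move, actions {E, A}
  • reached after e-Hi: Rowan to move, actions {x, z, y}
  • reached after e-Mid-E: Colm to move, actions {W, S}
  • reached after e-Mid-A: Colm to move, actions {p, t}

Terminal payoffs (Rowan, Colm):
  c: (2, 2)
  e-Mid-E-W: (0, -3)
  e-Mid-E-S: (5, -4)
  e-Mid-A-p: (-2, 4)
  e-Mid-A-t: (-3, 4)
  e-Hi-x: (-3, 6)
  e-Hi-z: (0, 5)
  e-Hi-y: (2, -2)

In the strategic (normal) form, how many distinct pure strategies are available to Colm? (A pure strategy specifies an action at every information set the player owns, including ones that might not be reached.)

Colm owns the root with actions {c, e} — two choices.
Colm owns the node after e with actions {Mid, Hi} — two choices.
Colm owns the node after e-Mid with actions {E, A} — two choices.
Colm owns the node after e-Mid-E with actions {W, S} — two choices.
Colm owns the node after e-Mid-A with actions {p, t} — two choices.
A pure strategy fixes one action at each information set independently, so the count is the product 2 × 2 × 2 × 2 × 2 = 32.

32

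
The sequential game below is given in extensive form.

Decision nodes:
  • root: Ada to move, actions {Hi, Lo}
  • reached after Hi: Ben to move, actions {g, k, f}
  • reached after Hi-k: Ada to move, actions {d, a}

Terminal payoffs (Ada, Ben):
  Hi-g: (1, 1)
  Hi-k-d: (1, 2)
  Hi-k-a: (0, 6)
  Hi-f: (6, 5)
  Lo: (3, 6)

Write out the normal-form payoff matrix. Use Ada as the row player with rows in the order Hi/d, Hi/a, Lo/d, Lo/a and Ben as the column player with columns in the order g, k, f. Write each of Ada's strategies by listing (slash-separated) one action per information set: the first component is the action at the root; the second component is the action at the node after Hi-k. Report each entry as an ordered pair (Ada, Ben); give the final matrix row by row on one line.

Row Hi/d: g→(1,1), k→(1,2), f→(6,5)
Row Hi/a: g→(1,1), k→(0,6), f→(6,5)
Row Lo/d: g→(3,6), k→(3,6), f→(3,6)
Row Lo/a: g→(3,6), k→(3,6), f→(3,6)

Hi/d: (1,1) (1,2) (6,5) | Hi/a: (1,1) (0,6) (6,5) | Lo/d: (3,6) (3,6) (3,6) | Lo/a: (3,6) (3,6) (3,6)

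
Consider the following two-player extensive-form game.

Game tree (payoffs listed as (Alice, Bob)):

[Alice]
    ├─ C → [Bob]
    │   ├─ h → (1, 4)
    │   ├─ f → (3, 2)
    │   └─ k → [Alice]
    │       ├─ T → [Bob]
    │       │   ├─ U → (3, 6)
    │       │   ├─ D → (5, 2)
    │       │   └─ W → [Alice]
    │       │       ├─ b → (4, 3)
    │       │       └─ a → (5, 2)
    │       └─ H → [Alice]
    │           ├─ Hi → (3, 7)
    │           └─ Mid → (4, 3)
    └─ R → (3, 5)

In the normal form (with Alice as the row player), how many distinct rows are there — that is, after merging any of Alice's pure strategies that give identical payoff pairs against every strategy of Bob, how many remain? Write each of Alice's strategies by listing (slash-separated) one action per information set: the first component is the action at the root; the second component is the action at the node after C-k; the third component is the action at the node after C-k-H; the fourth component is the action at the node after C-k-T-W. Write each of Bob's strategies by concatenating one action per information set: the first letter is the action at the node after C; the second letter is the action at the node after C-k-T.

5

Alice has 16 pure strategies: C/T/Hi/b, C/T/Hi/a, C/T/Mid/b, C/T/Mid/a, C/H/Hi/b, C/H/Hi/a, C/H/Mid/b, C/H/Mid/a, R/T/Hi/b, R/T/Hi/a, R/T/Mid/b, R/T/Mid/a, R/H/Hi/b, R/H/Hi/a, R/H/Mid/b, R/H/Mid/a. Columns: hU, hD, hW, fU, fD, fW, kU, kD, kW.
{C/T/Hi/b, C/T/Mid/b} → row (1,4) (1,4) (1,4) (3,2) (3,2) (3,2) (3,6) (5,2) (4,3)
{C/T/Hi/a, C/T/Mid/a} → row (1,4) (1,4) (1,4) (3,2) (3,2) (3,2) (3,6) (5,2) (5,2)
{C/H/Hi/b, C/H/Hi/a} → row (1,4) (1,4) (1,4) (3,2) (3,2) (3,2) (3,7) (3,7) (3,7)
{C/H/Mid/b, C/H/Mid/a} → row (1,4) (1,4) (1,4) (3,2) (3,2) (3,2) (4,3) (4,3) (4,3)
{R/T/Hi/b, R/T/Hi/a, R/T/Mid/b, R/T/Mid/a, R/H/Hi/b, R/H/Hi/a, R/H/Mid/b, R/H/Mid/a} → row (3,5) (3,5) (3,5) (3,5) (3,5) (3,5) (3,5) (3,5) (3,5)
That's 5 distinct rows out of 16 strategies.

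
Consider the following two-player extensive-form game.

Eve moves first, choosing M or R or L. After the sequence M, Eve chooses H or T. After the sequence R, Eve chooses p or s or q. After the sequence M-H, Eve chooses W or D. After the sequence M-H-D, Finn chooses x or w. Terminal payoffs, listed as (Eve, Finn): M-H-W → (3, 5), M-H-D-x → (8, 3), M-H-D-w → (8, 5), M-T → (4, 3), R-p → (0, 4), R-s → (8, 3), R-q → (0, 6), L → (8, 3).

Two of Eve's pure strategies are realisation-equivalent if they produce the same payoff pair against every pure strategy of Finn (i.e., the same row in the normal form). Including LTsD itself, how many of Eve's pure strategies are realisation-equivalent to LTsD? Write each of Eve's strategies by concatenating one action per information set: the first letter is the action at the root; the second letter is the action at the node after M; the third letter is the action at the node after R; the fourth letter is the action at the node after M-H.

16

Row for LTsD (columns x, w): (8,3) (8,3).
Under LTsD, Eve's choice at the node after M and at the node after R and at the node after M-H can never be reached regardless of what Finn does, so varying those choices leaves every outcome unchanged.
Holding the reachable choices fixed and varying the unreachable ones freely already gives 2 × 3 × 2 = 12 equivalent strategies.
Checking the remaining rows, RHsW, RHsD, RTsW, RTsD also happen to give the same payoffs in every column, bringing the total to 16: RHsW, RHsD, RTsW, RTsD, LHpW, LHpD, LHsW, LHsD, LHqW, LHqD, LTpW, LTpD, LTsW, LTsD, LTqW, LTqD.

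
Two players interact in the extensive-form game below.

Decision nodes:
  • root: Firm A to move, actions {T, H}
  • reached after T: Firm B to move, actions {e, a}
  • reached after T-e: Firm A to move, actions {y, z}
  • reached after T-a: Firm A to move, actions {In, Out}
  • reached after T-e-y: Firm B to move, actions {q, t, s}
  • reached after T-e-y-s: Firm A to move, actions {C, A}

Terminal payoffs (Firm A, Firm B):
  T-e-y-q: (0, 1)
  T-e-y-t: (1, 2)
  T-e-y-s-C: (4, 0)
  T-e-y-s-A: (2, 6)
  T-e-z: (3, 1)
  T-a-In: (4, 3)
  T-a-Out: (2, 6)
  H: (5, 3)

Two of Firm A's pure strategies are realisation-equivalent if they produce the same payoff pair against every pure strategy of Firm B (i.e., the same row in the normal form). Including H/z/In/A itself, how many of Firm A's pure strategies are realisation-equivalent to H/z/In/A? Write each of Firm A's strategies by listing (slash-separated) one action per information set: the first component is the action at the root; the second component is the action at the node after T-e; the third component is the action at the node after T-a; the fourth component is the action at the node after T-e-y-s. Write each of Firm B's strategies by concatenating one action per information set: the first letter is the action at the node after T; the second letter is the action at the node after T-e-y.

Row for H/z/In/A (columns eq, et, es, aq, at, as): (5,3) (5,3) (5,3) (5,3) (5,3) (5,3).
Under H/z/In/A, Firm A's choice at the node after T-e and at the node after T-a and at the node after T-e-y-s can never be reached regardless of what Firm B does, so varying those choices leaves every outcome unchanged.
Holding the reachable choices fixed and varying the unreachable ones freely already gives 2 × 2 × 2 = 8 equivalent strategies.
No other strategy reproduces this row, so those 8 are the full class: H/y/In/C, H/y/In/A, H/y/Out/C, H/y/Out/A, H/z/In/C, H/z/In/A, H/z/Out/C, H/z/Out/A.

8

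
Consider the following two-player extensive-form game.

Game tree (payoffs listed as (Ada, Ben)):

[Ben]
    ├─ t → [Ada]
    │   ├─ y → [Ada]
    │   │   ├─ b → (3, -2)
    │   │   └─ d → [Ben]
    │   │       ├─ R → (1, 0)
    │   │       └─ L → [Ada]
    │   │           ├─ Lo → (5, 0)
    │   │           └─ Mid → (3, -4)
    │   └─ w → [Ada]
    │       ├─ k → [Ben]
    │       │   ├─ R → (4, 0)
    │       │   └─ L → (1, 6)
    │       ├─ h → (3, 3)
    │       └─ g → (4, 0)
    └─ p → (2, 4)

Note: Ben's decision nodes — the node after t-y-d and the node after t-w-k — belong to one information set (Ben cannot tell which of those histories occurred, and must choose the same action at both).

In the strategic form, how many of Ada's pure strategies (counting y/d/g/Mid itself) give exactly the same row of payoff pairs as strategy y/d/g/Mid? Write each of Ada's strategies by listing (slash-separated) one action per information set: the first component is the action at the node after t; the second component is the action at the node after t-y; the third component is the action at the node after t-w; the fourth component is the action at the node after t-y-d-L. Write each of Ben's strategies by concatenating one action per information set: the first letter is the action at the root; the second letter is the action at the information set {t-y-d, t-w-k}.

3

Row for y/d/g/Mid (columns tR, tL, pR, pL): (1,0) (3,-4) (2,4) (2,4).
Under y/d/g/Mid, Ada's choice at the node after t-w can never be reached regardless of what Ben does, so varying those choices leaves every outcome unchanged.
Holding the reachable choices fixed and varying the unreachable one freely already gives 3 equivalent strategies.
No other strategy reproduces this row, so those 3 are the full class: y/d/k/Mid, y/d/h/Mid, y/d/g/Mid.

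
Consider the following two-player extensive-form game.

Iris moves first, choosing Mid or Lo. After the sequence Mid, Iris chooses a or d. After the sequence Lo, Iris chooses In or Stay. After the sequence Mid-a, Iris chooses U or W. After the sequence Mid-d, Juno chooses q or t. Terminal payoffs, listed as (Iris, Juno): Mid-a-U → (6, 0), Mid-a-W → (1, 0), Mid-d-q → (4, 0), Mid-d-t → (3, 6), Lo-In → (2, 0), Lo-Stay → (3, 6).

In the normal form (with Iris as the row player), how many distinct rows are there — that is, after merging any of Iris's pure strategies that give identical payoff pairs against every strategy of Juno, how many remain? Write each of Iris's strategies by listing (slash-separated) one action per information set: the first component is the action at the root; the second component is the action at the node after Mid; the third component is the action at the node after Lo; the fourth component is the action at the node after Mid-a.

5

Iris has 16 pure strategies: Mid/a/In/U, Mid/a/In/W, Mid/a/Stay/U, Mid/a/Stay/W, Mid/d/In/U, Mid/d/In/W, Mid/d/Stay/U, Mid/d/Stay/W, Lo/a/In/U, Lo/a/In/W, Lo/a/Stay/U, Lo/a/Stay/W, Lo/d/In/U, Lo/d/In/W, Lo/d/Stay/U, Lo/d/Stay/W. Columns: q, t.
{Mid/a/In/U, Mid/a/Stay/U} → row (6,0) (6,0)
{Mid/a/In/W, Mid/a/Stay/W} → row (1,0) (1,0)
{Mid/d/In/U, Mid/d/In/W, Mid/d/Stay/U, Mid/d/Stay/W} → row (4,0) (3,6)
{Lo/a/In/U, Lo/a/In/W, Lo/d/In/U, Lo/d/In/W} → row (2,0) (2,0)
{Lo/a/Stay/U, Lo/a/Stay/W, Lo/d/Stay/U, Lo/d/Stay/W} → row (3,6) (3,6)
That's 5 distinct rows out of 16 strategies.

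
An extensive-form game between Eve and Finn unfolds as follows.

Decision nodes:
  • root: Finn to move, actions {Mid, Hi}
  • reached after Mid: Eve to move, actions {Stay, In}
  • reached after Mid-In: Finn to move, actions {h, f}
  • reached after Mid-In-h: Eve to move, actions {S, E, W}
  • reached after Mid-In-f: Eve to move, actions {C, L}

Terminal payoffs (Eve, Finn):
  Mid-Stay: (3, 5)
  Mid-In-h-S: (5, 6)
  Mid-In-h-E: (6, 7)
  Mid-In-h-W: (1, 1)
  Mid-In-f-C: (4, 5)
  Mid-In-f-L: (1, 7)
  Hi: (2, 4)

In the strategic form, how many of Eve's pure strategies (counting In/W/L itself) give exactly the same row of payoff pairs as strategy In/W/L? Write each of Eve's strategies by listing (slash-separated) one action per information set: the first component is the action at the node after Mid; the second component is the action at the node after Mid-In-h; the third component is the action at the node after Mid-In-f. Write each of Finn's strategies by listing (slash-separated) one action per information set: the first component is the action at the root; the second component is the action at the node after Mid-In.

Row for In/W/L (columns Mid/h, Mid/f, Hi/h, Hi/f): (1,1) (1,7) (2,4) (2,4).
Every one of Eve's information sets is on the play path for some reply by Finn when Eve follows In/W/L.
Changing the action at any of them therefore changes at least one column, so only In/W/L itself gives this row.

1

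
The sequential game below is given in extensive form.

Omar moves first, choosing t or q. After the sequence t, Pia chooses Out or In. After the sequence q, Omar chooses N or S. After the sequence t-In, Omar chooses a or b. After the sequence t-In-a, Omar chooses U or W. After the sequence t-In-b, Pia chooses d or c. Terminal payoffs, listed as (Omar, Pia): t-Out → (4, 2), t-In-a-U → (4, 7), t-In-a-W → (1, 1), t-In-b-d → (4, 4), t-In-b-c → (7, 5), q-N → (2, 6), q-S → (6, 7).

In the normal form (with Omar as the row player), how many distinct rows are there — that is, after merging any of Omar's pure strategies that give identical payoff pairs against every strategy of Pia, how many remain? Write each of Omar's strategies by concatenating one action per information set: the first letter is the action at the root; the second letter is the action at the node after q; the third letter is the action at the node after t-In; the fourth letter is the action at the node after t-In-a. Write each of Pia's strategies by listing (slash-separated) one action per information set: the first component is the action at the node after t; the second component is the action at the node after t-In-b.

Omar has 16 pure strategies: tNaU, tNaW, tNbU, tNbW, tSaU, tSaW, tSbU, tSbW, qNaU, qNaW, qNbU, qNbW, qSaU, qSaW, qSbU, qSbW. Columns: Out/d, Out/c, In/d, In/c.
{tNaU, tSaU} → row (4,2) (4,2) (4,7) (4,7)
{tNaW, tSaW} → row (4,2) (4,2) (1,1) (1,1)
{tNbU, tNbW, tSbU, tSbW} → row (4,2) (4,2) (4,4) (7,5)
{qNaU, qNaW, qNbU, qNbW} → row (2,6) (2,6) (2,6) (2,6)
{qSaU, qSaW, qSbU, qSbW} → row (6,7) (6,7) (6,7) (6,7)
That's 5 distinct rows out of 16 strategies.

5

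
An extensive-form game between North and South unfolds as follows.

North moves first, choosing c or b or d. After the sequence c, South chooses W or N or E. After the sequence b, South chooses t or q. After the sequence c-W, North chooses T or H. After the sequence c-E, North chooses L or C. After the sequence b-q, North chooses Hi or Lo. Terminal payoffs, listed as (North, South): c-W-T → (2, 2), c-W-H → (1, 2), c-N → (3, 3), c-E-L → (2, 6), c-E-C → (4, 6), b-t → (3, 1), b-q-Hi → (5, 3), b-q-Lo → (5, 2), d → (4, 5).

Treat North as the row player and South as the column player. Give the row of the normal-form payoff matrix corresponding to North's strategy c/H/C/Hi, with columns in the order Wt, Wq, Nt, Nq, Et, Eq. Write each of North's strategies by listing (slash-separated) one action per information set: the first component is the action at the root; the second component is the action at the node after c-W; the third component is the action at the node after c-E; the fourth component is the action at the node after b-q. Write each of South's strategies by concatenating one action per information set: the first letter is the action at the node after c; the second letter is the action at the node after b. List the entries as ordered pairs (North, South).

vs Wt: North plays c → South plays W at [c] → North plays H at [c-W] → (1, 2)
vs Wq: North plays c → South plays W at [c] → North plays H at [c-W] → (1, 2)
vs Nt: North plays c → South plays N at [c] → (3, 3)
vs Nq: North plays c → South plays N at [c] → (3, 3)
vs Et: North plays c → South plays E at [c] → North plays C at [c-E] → (4, 6)
vs Eq: North plays c → South plays E at [c] → North plays C at [c-E] → (4, 6)

(1,2) (1,2) (3,3) (3,3) (4,6) (4,6)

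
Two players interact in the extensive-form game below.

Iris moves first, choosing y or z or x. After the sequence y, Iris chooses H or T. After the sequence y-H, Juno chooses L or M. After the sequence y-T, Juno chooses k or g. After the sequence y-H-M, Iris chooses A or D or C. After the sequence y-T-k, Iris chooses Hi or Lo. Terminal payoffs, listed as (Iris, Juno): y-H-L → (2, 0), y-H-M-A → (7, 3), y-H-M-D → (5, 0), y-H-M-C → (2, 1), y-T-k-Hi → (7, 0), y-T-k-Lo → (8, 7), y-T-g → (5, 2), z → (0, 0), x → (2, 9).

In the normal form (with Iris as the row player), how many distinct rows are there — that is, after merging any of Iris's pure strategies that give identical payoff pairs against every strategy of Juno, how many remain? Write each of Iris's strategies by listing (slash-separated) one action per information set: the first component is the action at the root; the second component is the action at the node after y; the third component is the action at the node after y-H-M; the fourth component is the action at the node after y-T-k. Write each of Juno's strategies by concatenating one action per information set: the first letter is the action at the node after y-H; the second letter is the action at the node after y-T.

Iris has 36 pure strategies: y/H/A/Hi, y/H/A/Lo, y/H/D/Hi, y/H/D/Lo, y/H/C/Hi, y/H/C/Lo, y/T/A/Hi, y/T/A/Lo, y/T/D/Hi, y/T/D/Lo, y/T/C/Hi, y/T/C/Lo, z/H/A/Hi, z/H/A/Lo, z/H/D/Hi, z/H/D/Lo, z/H/C/Hi, z/H/C/Lo, z/T/A/Hi, z/T/A/Lo, z/T/D/Hi, z/T/D/Lo, z/T/C/Hi, z/T/C/Lo, x/H/A/Hi, x/H/A/Lo, x/H/D/Hi, x/H/D/Lo, x/H/C/Hi, x/H/C/Lo, x/T/A/Hi, x/T/A/Lo, x/T/D/Hi, x/T/D/Lo, x/T/C/Hi, x/T/C/Lo. Columns: Lk, Lg, Mk, Mg.
{y/H/A/Hi, y/H/A/Lo} → row (2,0) (2,0) (7,3) (7,3)
{y/H/D/Hi, y/H/D/Lo} → row (2,0) (2,0) (5,0) (5,0)
{y/H/C/Hi, y/H/C/Lo} → row (2,0) (2,0) (2,1) (2,1)
{y/T/A/Hi, y/T/D/Hi, y/T/C/Hi} → row (7,0) (5,2) (7,0) (5,2)
{y/T/A/Lo, y/T/D/Lo, y/T/C/Lo} → row (8,7) (5,2) (8,7) (5,2)
{z/H/A/Hi, z/H/A/Lo, z/H/D/Hi, z/H/D/Lo, z/H/C/Hi, z/H/C/Lo, z/T/A/Hi, z/T/A/Lo, z/T/D/Hi, z/T/D/Lo, z/T/C/Hi, z/T/C/Lo} → row (0,0) (0,0) (0,0) (0,0)
{x/H/A/Hi, x/H/A/Lo, x/H/D/Hi, x/H/D/Lo, x/H/C/Hi, x/H/C/Lo, x/T/A/Hi, x/T/A/Lo, x/T/D/Hi, x/T/D/Lo, x/T/C/Hi, x/T/C/Lo} → row (2,9) (2,9) (2,9) (2,9)
That's 7 distinct rows out of 36 strategies.

7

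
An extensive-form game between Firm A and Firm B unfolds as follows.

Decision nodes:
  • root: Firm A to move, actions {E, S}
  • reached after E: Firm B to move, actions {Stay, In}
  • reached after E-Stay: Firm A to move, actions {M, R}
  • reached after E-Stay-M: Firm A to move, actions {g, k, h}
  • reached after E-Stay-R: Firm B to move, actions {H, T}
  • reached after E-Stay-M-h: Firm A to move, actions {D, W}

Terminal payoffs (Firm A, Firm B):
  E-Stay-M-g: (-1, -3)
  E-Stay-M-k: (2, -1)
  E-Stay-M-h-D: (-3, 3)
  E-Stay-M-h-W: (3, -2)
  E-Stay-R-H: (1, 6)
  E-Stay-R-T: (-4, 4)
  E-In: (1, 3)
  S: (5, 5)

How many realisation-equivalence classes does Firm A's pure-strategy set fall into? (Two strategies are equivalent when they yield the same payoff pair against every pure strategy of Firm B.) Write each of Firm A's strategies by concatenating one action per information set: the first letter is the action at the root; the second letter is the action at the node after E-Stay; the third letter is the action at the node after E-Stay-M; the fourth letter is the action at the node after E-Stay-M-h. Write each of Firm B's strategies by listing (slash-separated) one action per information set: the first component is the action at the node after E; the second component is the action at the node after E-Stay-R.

Firm A has 24 pure strategies: EMgD, EMgW, EMkD, EMkW, EMhD, EMhW, ERgD, ERgW, ERkD, ERkW, ERhD, ERhW, SMgD, SMgW, SMkD, SMkW, SMhD, SMhW, SRgD, SRgW, SRkD, SRkW, SRhD, SRhW. Columns: Stay/H, Stay/T, In/H, In/T.
{EMgD, EMgW} → row (-1,-3) (-1,-3) (1,3) (1,3)
{EMkD, EMkW} → row (2,-1) (2,-1) (1,3) (1,3)
{EMhD} → row (-3,3) (-3,3) (1,3) (1,3)
{EMhW} → row (3,-2) (3,-2) (1,3) (1,3)
{ERgD, ERgW, ERkD, ERkW, ERhD, ERhW} → row (1,6) (-4,4) (1,3) (1,3)
{SMgD, SMgW, SMkD, SMkW, SMhD, SMhW, SRgD, SRgW, SRkD, SRkW, SRhD, SRhW} → row (5,5) (5,5) (5,5) (5,5)
That's 6 distinct rows out of 24 strategies.

6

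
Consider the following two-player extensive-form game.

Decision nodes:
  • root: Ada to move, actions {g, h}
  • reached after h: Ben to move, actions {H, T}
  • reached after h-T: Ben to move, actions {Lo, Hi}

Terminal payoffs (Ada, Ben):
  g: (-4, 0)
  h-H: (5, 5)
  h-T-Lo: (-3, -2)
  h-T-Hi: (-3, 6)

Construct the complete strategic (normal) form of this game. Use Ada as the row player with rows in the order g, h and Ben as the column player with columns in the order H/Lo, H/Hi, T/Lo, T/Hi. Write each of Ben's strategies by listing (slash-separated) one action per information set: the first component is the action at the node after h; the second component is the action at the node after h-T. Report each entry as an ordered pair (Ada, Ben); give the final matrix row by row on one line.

         H/Lo     H/Hi     T/Lo     T/Hi
   g   (-4,0)   (-4,0)   (-4,0)   (-4,0)
   h    (5,5)    (5,5)  (-3,-2)   (-3,6)

g: (-4,0) (-4,0) (-4,0) (-4,0) | h: (5,5) (5,5) (-3,-2) (-3,6)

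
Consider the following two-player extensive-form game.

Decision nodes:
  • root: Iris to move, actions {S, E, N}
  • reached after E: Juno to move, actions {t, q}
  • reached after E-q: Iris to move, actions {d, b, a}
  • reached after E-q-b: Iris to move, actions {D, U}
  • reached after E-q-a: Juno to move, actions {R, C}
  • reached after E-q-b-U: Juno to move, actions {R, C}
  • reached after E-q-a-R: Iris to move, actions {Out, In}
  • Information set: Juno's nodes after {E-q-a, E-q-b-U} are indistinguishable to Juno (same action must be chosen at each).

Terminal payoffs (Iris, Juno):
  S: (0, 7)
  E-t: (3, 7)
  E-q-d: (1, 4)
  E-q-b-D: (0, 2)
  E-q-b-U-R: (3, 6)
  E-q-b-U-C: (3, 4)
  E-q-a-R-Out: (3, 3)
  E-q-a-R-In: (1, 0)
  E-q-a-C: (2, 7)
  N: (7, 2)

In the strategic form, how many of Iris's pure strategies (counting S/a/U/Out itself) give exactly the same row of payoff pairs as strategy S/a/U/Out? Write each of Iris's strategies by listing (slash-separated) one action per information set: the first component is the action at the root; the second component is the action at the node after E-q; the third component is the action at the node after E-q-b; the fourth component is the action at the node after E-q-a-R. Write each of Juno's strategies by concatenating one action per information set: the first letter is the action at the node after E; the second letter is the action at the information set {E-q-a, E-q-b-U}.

Row for S/a/U/Out (columns tR, tC, qR, qC): (0,7) (0,7) (0,7) (0,7).
Under S/a/U/Out, Iris's choice at the node after E-q and at the node after E-q-b and at the node after E-q-a-R can never be reached regardless of what Juno does, so varying those choices leaves every outcome unchanged.
Holding the reachable choices fixed and varying the unreachable ones freely already gives 3 × 2 × 2 = 12 equivalent strategies.
No other strategy reproduces this row, so those 12 are the full class: S/d/D/Out, S/d/D/In, S/d/U/Out, S/d/U/In, S/b/D/Out, S/b/D/In, S/b/U/Out, S/b/U/In, S/a/D/Out, S/a/D/In, S/a/U/Out, S/a/U/In.

12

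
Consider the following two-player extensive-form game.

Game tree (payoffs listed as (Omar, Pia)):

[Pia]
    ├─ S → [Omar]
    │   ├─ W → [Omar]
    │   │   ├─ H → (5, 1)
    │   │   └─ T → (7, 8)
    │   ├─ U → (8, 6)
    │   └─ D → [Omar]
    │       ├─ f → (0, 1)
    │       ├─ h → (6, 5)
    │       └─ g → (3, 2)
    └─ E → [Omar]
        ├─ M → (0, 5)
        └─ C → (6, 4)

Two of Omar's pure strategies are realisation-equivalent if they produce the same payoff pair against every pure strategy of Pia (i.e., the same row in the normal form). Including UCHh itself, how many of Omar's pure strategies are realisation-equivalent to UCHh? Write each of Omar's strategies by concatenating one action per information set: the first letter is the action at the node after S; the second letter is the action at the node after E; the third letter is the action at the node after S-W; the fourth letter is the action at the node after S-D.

6

Row for UCHh (columns S, E): (8,6) (6,4).
Under UCHh, Omar's choice at the node after S-W and at the node after S-D can never be reached regardless of what Pia does, so varying those choices leaves every outcome unchanged.
Holding the reachable choices fixed and varying the unreachable ones freely already gives 2 × 3 = 6 equivalent strategies.
No other strategy reproduces this row, so those 6 are the full class: UCHf, UCHh, UCHg, UCTf, UCTh, UCTg.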